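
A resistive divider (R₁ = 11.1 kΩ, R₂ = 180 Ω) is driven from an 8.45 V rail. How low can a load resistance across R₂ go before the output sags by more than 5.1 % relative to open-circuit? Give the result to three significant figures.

Output resistance R_th = R₁‖R₂ = (11100 × 180)/11280 = 177.1 Ω.
The fractional drop is R_th/(R_th + R_L); requiring this ≤ 0.0510 gives R_L ≥ R_th(1/0.0510 − 1) = 177.1 × 18.61 = 3.30 kΩ.

R_L(min) ≈ 3.30 kΩ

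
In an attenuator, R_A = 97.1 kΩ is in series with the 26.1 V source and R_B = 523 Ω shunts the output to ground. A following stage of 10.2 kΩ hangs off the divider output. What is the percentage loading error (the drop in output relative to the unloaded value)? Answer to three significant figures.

The divider's output (Thévenin) resistance is R_A‖R_B = 520.2 Ω.
Fractional drop under load = R_th/(R_th + R_L) = 520.2 / (520.2 + 10200) = 0.04853.
So the output falls by 4.85 %.

4.85 %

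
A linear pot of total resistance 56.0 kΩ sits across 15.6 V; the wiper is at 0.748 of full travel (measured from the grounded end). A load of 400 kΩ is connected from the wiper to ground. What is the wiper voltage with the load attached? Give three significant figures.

The wiper splits the pot into (1−α)R = 14.11 kΩ above and αR = 41.89 kΩ below.
Lower section ‖ load = 37.92 kΩ.
V_wiper = 15.6 × 37.92/(14.11 + 37.92) = 11.4 V.

V ≈ 11.4 V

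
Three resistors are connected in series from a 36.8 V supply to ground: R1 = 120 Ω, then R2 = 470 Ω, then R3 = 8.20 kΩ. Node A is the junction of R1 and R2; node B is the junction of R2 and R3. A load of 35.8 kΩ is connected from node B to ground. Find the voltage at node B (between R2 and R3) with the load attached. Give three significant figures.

V ≈ 33.8 V

At node B, R3 is in parallel with the load: R3‖R_L = 6672 Ω.
Below node A the resistance is R2 + (R3‖R_L) = 7142 Ω, so V_A = 36.8 × 7142/7262 = 36.19 V.
Then V_B = V_A × (R3‖R_L)/(R2 + R3‖R_L) = 36.19 × 6672/7142 = 33.8 V.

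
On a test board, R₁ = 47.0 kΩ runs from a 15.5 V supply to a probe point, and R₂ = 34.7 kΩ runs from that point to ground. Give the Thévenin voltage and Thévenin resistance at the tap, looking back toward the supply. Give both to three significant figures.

V_th = 6.58 V, R_th = 20.0 kΩ

V_th is the open-circuit tap voltage: 15.5 × 34.7/(47.0 + 34.7) = 6.58 V.
With the supply zeroed, R₁ and R₂ appear in parallel from the tap: R_th = R₁‖R₂ = (47.0 × 34.7)/81.70 = 20.0 kΩ.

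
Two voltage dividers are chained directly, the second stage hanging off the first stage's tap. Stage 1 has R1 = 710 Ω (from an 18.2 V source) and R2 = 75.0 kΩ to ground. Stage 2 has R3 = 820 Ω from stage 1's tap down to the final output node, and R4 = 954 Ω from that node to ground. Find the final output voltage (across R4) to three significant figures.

Stage 2 presents R3+R4 = 1774 Ω as a load on stage 1's tap.
Stage 1's lower leg becomes R2‖(R3+R4) = 1733 Ω, so V_mid = 18.2 × 1733/2443 = 12.91 V.
Stage 2 is itself unloaded: V_out = V_mid × R4/(R3+R4) = 12.91 × 954/1774 = 6.94 V.

V_out ≈ 6.94 V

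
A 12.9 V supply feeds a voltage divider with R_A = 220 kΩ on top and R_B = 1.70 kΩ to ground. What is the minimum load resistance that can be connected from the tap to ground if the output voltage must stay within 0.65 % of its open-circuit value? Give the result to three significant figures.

R_L(min) ≈ 258 kΩ

Output resistance R_th = R_A‖R_B = (220 × 1.70)/221.7 = 1.687 kΩ.
The fractional drop is R_th/(R_th + R_L); requiring this ≤ 0.00650 gives R_L ≥ R_th(1/0.00650 − 1) = 1.687 × 152.8 = 258 kΩ.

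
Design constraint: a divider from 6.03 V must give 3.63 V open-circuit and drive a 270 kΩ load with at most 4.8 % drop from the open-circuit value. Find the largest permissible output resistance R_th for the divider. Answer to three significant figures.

R_th ≤ 13.6 kΩ

Loading drop = R_th/(R_th + R_L) ≤ 0.0480, so R_th ≤ R_L · ε/(1−ε) = 270 kΩ × 0.0480/0.9520 = 13.6 kΩ.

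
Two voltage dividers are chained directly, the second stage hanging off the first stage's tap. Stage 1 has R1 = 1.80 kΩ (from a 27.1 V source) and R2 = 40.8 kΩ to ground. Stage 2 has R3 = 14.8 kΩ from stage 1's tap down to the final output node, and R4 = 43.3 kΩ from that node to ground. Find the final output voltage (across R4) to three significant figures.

V_out ≈ 18.8 V

Stage 2 presents R3+R4 = 58.10 kΩ as a load on stage 1's tap.
Stage 1's lower leg becomes R2‖(R3+R4) = 23.97 kΩ, so V_mid = 27.1 × 23.97/25.77 = 25.21 V.
Stage 2 is itself unloaded: V_out = V_mid × R4/(R3+R4) = 25.21 × 43.3/58.10 = 18.8 V.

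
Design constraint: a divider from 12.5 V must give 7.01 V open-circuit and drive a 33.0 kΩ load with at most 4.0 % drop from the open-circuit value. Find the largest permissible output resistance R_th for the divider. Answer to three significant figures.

R_th ≤ 1.38 kΩ

Loading drop = R_th/(R_th + R_L) ≤ 0.0400, so R_th ≤ R_L · ε/(1−ε) = 33.0 kΩ × 0.0400/0.9600 = 1.38 kΩ.
(Any R1, R2 with R2/(R1+R2) = 0.561 and R1‖R2 ≤ 1.38 kΩ will meet the spec.)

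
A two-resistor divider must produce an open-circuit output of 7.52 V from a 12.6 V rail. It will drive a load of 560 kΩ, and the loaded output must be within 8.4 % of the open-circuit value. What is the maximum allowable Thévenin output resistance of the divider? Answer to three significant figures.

Loading drop = R_th/(R_th + R_L) ≤ 0.0840, so R_th ≤ R_L · ε/(1−ε) = 560 kΩ × 0.0840/0.9160 = 51.4 kΩ.

R_th ≤ 51.4 kΩ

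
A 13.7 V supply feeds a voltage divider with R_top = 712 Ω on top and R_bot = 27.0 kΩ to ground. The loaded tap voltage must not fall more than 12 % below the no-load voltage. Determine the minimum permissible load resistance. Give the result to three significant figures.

R_L(min) ≈ 5.09 kΩ

Output resistance R_th = R_top‖R_bot = (712 × 27000)/27710 = 693.7 Ω.
The fractional drop is R_th/(R_th + R_L); requiring this ≤ 0.120 gives R_L ≥ R_th(1/0.120 − 1) = 693.7 × 7.333 = 5.09 kΩ.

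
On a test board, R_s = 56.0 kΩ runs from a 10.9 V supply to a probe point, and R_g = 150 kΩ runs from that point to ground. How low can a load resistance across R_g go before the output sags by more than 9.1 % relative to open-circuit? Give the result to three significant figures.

Output resistance R_th = R_s‖R_g = (56.0 × 150)/206.0 = 40.78 kΩ.
The fractional drop is R_th/(R_th + R_L); requiring this ≤ 0.0910 gives R_L ≥ R_th(1/0.0910 − 1) = 40.78 × 9.989 = 407 kΩ.

R_L(min) ≈ 407 kΩ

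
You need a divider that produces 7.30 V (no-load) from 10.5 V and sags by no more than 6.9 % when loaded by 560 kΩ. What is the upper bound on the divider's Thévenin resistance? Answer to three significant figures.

Loading drop = R_th/(R_th + R_L) ≤ 0.0690, so R_th ≤ R_L · ε/(1−ε) = 560 kΩ × 0.0690/0.9310 = 41.5 kΩ.

R_th ≤ 41.5 kΩ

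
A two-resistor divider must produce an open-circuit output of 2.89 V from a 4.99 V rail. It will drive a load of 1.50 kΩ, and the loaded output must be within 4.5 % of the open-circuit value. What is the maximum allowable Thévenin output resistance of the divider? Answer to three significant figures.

Loading drop = R_th/(R_th + R_L) ≤ 0.0450, so R_th ≤ R_L · ε/(1−ε) = 1.50 kΩ × 0.0450/0.9550 = 70.7 Ω.

R_th ≤ 70.7 Ω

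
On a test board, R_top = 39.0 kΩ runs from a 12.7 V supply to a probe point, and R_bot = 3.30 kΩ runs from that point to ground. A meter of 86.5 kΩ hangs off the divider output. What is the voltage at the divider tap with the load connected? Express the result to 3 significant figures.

The load sits in parallel with R_bot: R_bot‖R_L = (3.30 × 86.5) / (3.30 + 86.5) = 3.179 kΩ.
V_out = 12.7 × 3.179 / (39.0 + 3.179) = 12.7 × 3.179/42.18 = 0.957 V.

V_out ≈ 0.957 V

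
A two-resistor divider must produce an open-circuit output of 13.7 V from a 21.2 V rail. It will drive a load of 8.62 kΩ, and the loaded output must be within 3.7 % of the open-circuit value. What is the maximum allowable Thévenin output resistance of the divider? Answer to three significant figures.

R_th ≤ 331 Ω

Loading drop = R_th/(R_th + R_L) ≤ 0.0370, so R_th ≤ R_L · ε/(1−ε) = 8.62 kΩ × 0.0370/0.9630 = 331 Ω.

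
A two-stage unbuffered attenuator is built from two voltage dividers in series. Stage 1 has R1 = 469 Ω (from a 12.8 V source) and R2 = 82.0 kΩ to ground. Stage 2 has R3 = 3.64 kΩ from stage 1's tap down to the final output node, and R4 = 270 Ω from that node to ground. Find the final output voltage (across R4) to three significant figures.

Stage 2 presents R3+R4 = 3910 Ω as a load on stage 1's tap.
Stage 1's lower leg becomes R2‖(R3+R4) = 3732 Ω, so V_mid = 12.8 × 3732/4201 = 11.37 V.
Stage 2 is itself unloaded: V_out = V_mid × R4/(R3+R4) = 11.37 × 270/3910 = 0.785 V.

V_out ≈ 0.785 V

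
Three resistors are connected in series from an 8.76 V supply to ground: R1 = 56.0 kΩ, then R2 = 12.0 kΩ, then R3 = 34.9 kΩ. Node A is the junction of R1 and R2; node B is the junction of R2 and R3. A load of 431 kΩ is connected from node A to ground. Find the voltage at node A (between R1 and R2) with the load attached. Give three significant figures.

Below node A the series string R2+R3 = 46.90 kΩ sits in parallel with the 431 kΩ load: 42.30 kΩ.
V_A = 8.76 × 42.30/(56.0 + 42.30) = 3.77 V.

V ≈ 3.77 V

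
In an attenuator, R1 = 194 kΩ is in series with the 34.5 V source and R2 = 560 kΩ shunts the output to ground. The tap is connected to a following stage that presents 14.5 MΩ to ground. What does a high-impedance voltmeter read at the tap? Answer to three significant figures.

V_out ≈ 25.4 V

The load sits in parallel with R2: R2‖R_L = (560 × 14500) / (560 + 14500) = 539.2 kΩ.
V_out = 34.5 × 539.2 / (194 + 539.2) = 34.5 × 539.2/733.2 = 25.4 V.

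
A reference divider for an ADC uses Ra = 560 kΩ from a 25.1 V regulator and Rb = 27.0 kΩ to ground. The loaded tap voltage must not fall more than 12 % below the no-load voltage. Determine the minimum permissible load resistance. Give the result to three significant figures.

R_L(min) ≈ 189 kΩ

Output resistance R_th = Ra‖Rb = (560 × 27.0)/587.0 = 25.76 kΩ.
The fractional drop is R_th/(R_th + R_L); requiring this ≤ 0.120 gives R_L ≥ R_th(1/0.120 − 1) = 25.76 × 7.333 = 189 kΩ.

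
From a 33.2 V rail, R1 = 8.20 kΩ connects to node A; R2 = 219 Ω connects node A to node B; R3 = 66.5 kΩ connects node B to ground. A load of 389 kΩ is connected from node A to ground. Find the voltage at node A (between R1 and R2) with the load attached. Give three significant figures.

V ≈ 29.0 V

Below node A the series string R2+R3 = 66720 Ω sits in parallel with the 389000 Ω load: 56950 Ω.
V_A = 33.2 × 56950/(8200 + 56950) = 29.0 V.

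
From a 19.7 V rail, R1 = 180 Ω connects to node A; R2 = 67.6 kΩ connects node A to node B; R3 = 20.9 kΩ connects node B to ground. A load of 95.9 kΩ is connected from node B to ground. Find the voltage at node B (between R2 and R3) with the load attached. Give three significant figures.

At node B, R3 is in parallel with the load: R3‖R_L = 17160 Ω.
Below node A the resistance is R2 + (R3‖R_L) = 84760 Ω, so V_A = 19.7 × 84760/84940 = 19.66 V.
Then V_B = V_A × (R3‖R_L)/(R2 + R3‖R_L) = 19.66 × 17160/84760 = 3.98 V.

V ≈ 3.98 V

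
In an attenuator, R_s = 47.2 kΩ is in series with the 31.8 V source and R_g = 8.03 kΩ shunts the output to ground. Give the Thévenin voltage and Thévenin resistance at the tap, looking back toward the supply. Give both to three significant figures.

V_th = 4.62 V, R_th = 6.86 kΩ

V_th is the open-circuit tap voltage: 31.8 × 8.03/(47.2 + 8.03) = 4.62 V.
With the supply zeroed, R_s and R_g appear in parallel from the tap: R_th = R_s‖R_g = (47.2 × 8.03)/55.23 = 6.86 kΩ.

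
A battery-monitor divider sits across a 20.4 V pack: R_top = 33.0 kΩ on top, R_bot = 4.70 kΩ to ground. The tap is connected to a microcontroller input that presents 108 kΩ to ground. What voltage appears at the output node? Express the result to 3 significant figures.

The load sits in parallel with R_bot: R_bot‖R_L = (4.70 × 108) / (4.70 + 108) = 4.504 kΩ.
V_out = 20.4 × 4.504 / (33.0 + 4.504) = 20.4 × 4.504/37.50 = 2.45 V.
(Unloaded it would have been 2.54 V.)

V_out ≈ 2.45 V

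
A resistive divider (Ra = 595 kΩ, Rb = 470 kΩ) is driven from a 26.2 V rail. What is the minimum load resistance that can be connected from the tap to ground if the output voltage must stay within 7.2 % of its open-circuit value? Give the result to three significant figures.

Output resistance R_th = Ra‖Rb = (595 × 470)/1065 = 262.6 kΩ.
The fractional drop is R_th/(R_th + R_L); requiring this ≤ 0.0720 gives R_L ≥ R_th(1/0.0720 − 1) = 262.6 × 12.89 = 3.38 MΩ.

R_L(min) ≈ 3.38 MΩ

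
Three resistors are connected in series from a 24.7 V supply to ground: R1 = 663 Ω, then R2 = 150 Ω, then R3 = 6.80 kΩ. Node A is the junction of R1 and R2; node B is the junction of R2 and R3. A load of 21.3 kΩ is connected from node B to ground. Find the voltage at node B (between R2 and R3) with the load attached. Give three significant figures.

V ≈ 21.3 V

At node B, R3 is in parallel with the load: R3‖R_L = 5154 Ω.
Below node A the resistance is R2 + (R3‖R_L) = 5304 Ω, so V_A = 24.7 × 5304/5967 = 21.96 V.
Then V_B = V_A × (R3‖R_L)/(R2 + R3‖R_L) = 21.96 × 5154/5304 = 21.3 V.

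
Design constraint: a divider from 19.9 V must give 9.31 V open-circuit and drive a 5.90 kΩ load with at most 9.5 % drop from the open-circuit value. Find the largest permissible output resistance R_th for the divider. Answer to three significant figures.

Loading drop = R_th/(R_th + R_L) ≤ 0.0950, so R_th ≤ R_L · ε/(1−ε) = 5.90 kΩ × 0.0950/0.9050 = 619 Ω.

R_th ≤ 619 Ω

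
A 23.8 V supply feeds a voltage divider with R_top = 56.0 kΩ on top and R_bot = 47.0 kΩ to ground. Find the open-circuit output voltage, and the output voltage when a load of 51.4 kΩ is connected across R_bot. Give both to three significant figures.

Open-circuit: V = 23.8 × 47.0/(56.0 + 47.0) = 10.9 V.
With the load, R_bot becomes R_bot‖R_L = 24.55 kΩ, so V = 23.8 × 24.55/80.55 = 7.25 V.

Unloaded: 10.9 V; loaded: 7.25 V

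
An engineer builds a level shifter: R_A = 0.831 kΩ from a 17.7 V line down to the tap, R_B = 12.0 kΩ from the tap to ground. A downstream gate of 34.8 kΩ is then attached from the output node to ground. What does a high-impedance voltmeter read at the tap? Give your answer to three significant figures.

V_out ≈ 16.2 V

The load sits in parallel with R_B: R_B‖R_L = (12000 × 34800) / (12000 + 34800) = 8923 Ω.
V_out = 17.7 × 8923 / (831 + 8923) = 17.7 × 8923/9754 = 16.2 V.
(Unloaded it would have been 16.6 V.)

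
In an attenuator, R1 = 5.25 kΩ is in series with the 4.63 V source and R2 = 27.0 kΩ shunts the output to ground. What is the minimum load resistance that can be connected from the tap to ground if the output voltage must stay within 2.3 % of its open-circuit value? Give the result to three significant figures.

R_L(min) ≈ 187 kΩ

Output resistance R_th = R1‖R2 = (5.25 × 27.0)/32.25 = 4.395 kΩ.
The fractional drop is R_th/(R_th + R_L); requiring this ≤ 0.0230 gives R_L ≥ R_th(1/0.0230 − 1) = 4.395 × 42.48 = 187 kΩ.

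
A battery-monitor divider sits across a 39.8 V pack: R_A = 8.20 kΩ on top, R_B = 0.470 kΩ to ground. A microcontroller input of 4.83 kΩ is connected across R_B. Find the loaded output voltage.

The load sits in parallel with R_B: R_B‖R_L = (470 × 4830) / (470 + 4830) = 428.3 Ω.
V_out = 39.8 × 428.3 / (8200 + 428.3) = 39.8 × 428.3/8628 = 1.98 V.

V_out ≈ 1.98 V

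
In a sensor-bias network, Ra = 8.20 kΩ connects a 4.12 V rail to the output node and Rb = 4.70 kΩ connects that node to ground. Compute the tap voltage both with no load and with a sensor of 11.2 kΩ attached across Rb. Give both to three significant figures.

Unloaded: 1.50 V; loaded: 1.18 V

Open-circuit: V = 4.12 × 4.70/(8.20 + 4.70) = 1.50 V.
With the load, Rb becomes Rb‖R_L = 3.311 kΩ, so V = 4.12 × 3.311/11.51 = 1.18 V.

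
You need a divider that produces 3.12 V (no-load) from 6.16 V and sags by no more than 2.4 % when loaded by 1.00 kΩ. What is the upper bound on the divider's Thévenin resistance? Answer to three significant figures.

R_th ≤ 24.6 Ω

Loading drop = R_th/(R_th + R_L) ≤ 0.0240, so R_th ≤ R_L · ε/(1−ε) = 1.00 kΩ × 0.0240/0.9760 = 24.6 Ω.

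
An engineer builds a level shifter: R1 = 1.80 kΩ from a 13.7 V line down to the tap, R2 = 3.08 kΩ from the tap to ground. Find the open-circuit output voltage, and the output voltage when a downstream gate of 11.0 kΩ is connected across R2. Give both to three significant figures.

Unloaded: 8.65 V; loaded: 7.84 V

Open-circuit: V = 13.7 × 3.08/(1.80 + 3.08) = 8.65 V.
With the load, R2 becomes R2‖R_L = 2.406 kΩ, so V = 13.7 × 2.406/4.206 = 7.84 V.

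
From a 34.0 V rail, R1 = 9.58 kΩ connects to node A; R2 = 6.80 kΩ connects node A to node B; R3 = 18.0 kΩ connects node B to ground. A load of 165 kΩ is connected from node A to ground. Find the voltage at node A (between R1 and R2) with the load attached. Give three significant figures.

Below node A the series string R2+R3 = 24.80 kΩ sits in parallel with the 165 kΩ load: 21.56 kΩ.
V_A = 34.0 × 21.56/(9.58 + 21.56) = 23.5 V.

V ≈ 23.5 V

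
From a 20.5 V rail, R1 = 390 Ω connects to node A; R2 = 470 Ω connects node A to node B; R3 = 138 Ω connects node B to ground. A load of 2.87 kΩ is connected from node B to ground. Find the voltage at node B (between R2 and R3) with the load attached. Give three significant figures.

At node B, R3 is in parallel with the load: R3‖R_L = 131.7 Ω.
Below node A the resistance is R2 + (R3‖R_L) = 601.7 Ω, so V_A = 20.5 × 601.7/991.7 = 12.44 V.
Then V_B = V_A × (R3‖R_L)/(R2 + R3‖R_L) = 12.44 × 131.7/601.7 = 2.72 V.

V ≈ 2.72 V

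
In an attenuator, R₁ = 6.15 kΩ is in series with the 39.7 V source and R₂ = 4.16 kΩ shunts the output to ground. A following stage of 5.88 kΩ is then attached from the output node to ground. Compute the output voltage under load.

The load sits in parallel with R₂: R₂‖R_L = (4.16 × 5.88) / (4.16 + 5.88) = 2.436 kΩ.
V_out = 39.7 × 2.436 / (6.15 + 2.436) = 39.7 × 2.436/8.586 = 11.3 V.

V_out ≈ 11.3 V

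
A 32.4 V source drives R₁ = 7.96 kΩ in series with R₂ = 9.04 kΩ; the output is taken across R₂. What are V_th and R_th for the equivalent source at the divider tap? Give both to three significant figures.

V_th is the open-circuit tap voltage: 32.4 × 9.04/(7.96 + 9.04) = 17.2 V.
With the supply zeroed, R₁ and R₂ appear in parallel from the tap: R_th = R₁‖R₂ = (7.96 × 9.04)/17.00 = 4.23 kΩ.

V_th = 17.2 V, R_th = 4.23 kΩ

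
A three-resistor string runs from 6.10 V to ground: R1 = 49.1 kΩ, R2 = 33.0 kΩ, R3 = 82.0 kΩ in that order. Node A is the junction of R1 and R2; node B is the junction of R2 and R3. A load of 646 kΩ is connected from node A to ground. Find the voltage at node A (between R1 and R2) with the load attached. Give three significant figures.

V ≈ 4.06 V

Below node A the series string R2+R3 = 115.0 kΩ sits in parallel with the 646 kΩ load: 97.62 kΩ.
V_A = 6.10 × 97.62/(49.1 + 97.62) = 4.06 V.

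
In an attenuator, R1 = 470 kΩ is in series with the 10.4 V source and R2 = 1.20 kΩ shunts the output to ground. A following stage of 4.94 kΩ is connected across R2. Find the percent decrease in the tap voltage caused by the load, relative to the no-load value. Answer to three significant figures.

The divider's output (Thévenin) resistance is R1‖R2 = 1.197 kΩ.
Fractional drop under load = R_th/(R_th + R_L) = 1.197 / (1.197 + 4.94) = 0.1950.
So the output falls by 19.5 %.

19.5 %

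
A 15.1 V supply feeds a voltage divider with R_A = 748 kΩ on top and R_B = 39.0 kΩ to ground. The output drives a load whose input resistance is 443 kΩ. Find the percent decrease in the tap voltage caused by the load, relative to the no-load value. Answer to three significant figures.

7.72 %

The divider's output (Thévenin) resistance is R_A‖R_B = 37.07 kΩ.
Fractional drop under load = R_th/(R_th + R_L) = 37.07 / (37.07 + 443) = 0.07721.
So the output falls by 7.72 %.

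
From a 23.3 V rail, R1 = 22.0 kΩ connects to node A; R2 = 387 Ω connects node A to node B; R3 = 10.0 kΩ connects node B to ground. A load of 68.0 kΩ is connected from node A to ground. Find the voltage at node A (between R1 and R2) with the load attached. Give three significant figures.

V ≈ 6.77 V

Below node A the series string R2+R3 = 10390 Ω sits in parallel with the 68000 Ω load: 9011 Ω.
V_A = 23.3 × 9011/(22000 + 9011) = 6.77 V.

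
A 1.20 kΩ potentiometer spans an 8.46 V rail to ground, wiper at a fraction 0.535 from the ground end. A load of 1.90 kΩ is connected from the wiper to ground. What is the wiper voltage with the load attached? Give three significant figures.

The wiper splits the pot into (1−α)R = 558.0 Ω above and αR = 642.0 Ω below.
Lower section ‖ load = 479.9 Ω.
V_wiper = 8.46 × 479.9/(558.0 + 479.9) = 3.91 V.

V ≈ 3.91 V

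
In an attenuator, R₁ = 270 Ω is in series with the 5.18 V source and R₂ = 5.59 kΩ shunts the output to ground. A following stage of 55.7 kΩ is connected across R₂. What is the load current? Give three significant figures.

I_L ≈ 0.0883 mA

R₂‖R_L = 5080 Ω; V_out = 5.18 × 5080/5350 = 4.919 V.
I_L = V_out / R_L = 4.919 / 55.7 kΩ = 0.0883 mA.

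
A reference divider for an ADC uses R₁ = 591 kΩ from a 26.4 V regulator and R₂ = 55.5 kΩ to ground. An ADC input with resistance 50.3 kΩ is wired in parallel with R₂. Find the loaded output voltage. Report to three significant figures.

The load sits in parallel with R₂: R₂‖R_L = (55.5 × 50.3) / (55.5 + 50.3) = 26.39 kΩ.
V_out = 26.4 × 26.39 / (591 + 26.39) = 26.4 × 26.39/617.4 = 1.13 V.

V_out ≈ 1.13 V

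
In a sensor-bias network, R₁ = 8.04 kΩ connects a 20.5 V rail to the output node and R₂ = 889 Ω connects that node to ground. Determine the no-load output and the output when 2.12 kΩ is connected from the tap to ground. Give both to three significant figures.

Unloaded: 2.04 V; loaded: 1.48 V

Open-circuit: V = 20.5 × 889/(8040 + 889) = 2.04 V.
With the load, R₂ becomes R₂‖R_L = 626.3 Ω, so V = 20.5 × 626.3/8666 = 1.48 V.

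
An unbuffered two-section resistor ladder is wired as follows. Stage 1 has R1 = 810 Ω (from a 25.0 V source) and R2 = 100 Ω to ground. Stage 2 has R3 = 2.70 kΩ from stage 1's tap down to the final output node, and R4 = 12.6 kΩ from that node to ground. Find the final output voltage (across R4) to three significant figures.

V_out ≈ 2.25 V

Stage 2 presents R3+R4 = 15300 Ω as a load on stage 1's tap.
Stage 1's lower leg becomes R2‖(R3+R4) = 99.35 Ω, so V_mid = 25.0 × 99.35/909.4 = 2.731 V.
Stage 2 is itself unloaded: V_out = V_mid × R4/(R3+R4) = 2.731 × 12600/15300 = 2.25 V.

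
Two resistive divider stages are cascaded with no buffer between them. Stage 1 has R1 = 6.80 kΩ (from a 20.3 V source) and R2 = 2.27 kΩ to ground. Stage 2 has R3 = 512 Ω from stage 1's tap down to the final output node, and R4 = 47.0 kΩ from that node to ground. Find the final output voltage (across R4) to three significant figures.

V_out ≈ 4.85 V

Stage 2 presents R3+R4 = 47510 Ω as a load on stage 1's tap.
Stage 1's lower leg becomes R2‖(R3+R4) = 2166 Ω, so V_mid = 20.3 × 2166/8966 = 4.905 V.
Stage 2 is itself unloaded: V_out = V_mid × R4/(R3+R4) = 4.905 × 47000/47510 = 4.85 V.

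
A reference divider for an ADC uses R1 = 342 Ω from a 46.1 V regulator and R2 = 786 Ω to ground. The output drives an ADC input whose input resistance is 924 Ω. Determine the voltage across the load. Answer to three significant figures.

The load sits in parallel with R2: R2‖R_L = (786 × 924) / (786 + 924) = 424.7 Ω.
V_out = 46.1 × 424.7 / (342 + 424.7) = 46.1 × 424.7/766.7 = 25.5 V.
(Unloaded it would have been 32.1 V.)

V_out ≈ 25.5 V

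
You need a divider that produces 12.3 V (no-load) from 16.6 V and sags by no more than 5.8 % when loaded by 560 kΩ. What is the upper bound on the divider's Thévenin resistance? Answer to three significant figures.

R_th ≤ 34.5 kΩ

Loading drop = R_th/(R_th + R_L) ≤ 0.0580, so R_th ≤ R_L · ε/(1−ε) = 560 kΩ × 0.0580/0.9420 = 34.5 kΩ.
(Any R1, R2 with R2/(R1+R2) = 0.741 and R1‖R2 ≤ 34.5 kΩ will meet the spec.)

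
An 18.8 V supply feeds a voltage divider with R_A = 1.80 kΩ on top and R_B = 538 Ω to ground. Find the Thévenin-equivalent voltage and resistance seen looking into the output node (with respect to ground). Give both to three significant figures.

V_th = 4.33 V, R_th = 414 Ω

V_th is the open-circuit tap voltage: 18.8 × 538/(1800 + 538) = 4.33 V.
With the supply zeroed, R_A and R_B appear in parallel from the tap: R_th = R_A‖R_B = (1800 × 538)/2338 = 414 Ω.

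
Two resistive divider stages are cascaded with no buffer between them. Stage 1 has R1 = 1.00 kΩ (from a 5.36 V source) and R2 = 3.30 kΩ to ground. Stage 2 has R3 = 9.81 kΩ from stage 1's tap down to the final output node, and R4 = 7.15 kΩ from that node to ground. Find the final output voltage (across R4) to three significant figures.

V_out ≈ 1.66 V

Stage 2 presents R3+R4 = 16.96 kΩ as a load on stage 1's tap.
Stage 1's lower leg becomes R2‖(R3+R4) = 2.762 kΩ, so V_mid = 5.36 × 2.762/3.762 = 3.935 V.
Stage 2 is itself unloaded: V_out = V_mid × R4/(R3+R4) = 3.935 × 7.15/16.96 = 1.66 V.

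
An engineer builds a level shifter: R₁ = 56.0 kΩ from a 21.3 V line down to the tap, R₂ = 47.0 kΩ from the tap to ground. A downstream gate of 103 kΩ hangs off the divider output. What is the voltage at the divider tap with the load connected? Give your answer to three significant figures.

The load sits in parallel with R₂: R₂‖R_L = (47.0 × 103) / (47.0 + 103) = 32.27 kΩ.
V_out = 21.3 × 32.27 / (56.0 + 32.27) = 21.3 × 32.27/88.27 = 7.79 V.

V_out ≈ 7.79 V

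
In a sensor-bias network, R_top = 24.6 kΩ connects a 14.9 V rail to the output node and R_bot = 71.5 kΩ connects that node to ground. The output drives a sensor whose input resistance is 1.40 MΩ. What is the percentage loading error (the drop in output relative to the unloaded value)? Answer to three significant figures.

The divider's output (Thévenin) resistance is R_top‖R_bot = 18.30 kΩ.
Fractional drop under load = R_th/(R_th + R_L) = 18.30 / (18.30 + 1400) = 0.01290.
So the output falls by 1.29 %.

1.29 %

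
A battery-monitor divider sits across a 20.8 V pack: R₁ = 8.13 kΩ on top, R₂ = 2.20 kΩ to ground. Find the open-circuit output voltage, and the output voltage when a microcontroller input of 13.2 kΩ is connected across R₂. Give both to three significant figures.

Open-circuit: V = 20.8 × 2.20/(8.13 + 2.20) = 4.43 V.
With the load, R₂ becomes R₂‖R_L = 1.886 kΩ, so V = 20.8 × 1.886/10.02 = 3.92 V.

Unloaded: 4.43 V; loaded: 3.92 V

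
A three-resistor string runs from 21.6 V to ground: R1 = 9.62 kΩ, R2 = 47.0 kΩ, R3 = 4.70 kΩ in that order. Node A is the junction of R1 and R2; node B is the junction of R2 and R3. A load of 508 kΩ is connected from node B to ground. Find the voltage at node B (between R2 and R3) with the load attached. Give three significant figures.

At node B, R3 is in parallel with the load: R3‖R_L = 4.657 kΩ.
Below node A the resistance is R2 + (R3‖R_L) = 51.66 kΩ, so V_A = 21.6 × 51.66/61.28 = 18.21 V.
Then V_B = V_A × (R3‖R_L)/(R2 + R3‖R_L) = 18.21 × 4.657/51.66 = 1.64 V.

V ≈ 1.64 V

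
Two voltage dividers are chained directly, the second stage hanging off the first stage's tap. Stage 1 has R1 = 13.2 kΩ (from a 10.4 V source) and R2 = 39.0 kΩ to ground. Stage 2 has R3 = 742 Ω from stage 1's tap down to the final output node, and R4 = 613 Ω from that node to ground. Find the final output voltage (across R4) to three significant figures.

V_out ≈ 0.425 V

Stage 2 presents R3+R4 = 1355 Ω as a load on stage 1's tap.
Stage 1's lower leg becomes R2‖(R3+R4) = 1310 Ω, so V_mid = 10.4 × 1310/14510 = 0.9386 V.
Stage 2 is itself unloaded: V_out = V_mid × R4/(R3+R4) = 0.9386 × 613/1355 = 0.425 V.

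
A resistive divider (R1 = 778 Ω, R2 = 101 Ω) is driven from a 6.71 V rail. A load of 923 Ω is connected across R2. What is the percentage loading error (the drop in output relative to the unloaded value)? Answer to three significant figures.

Unloaded V = 6.71 × 101/879.0 = 0.77100 V.
Loaded: R2‖R_L = 91.04 Ω, giving V = 6.71 × 91.04/869.0 = 0.70292 V.
Drop = (0.77100 − 0.70292) / 0.77100 = 8.83 %.

8.83 %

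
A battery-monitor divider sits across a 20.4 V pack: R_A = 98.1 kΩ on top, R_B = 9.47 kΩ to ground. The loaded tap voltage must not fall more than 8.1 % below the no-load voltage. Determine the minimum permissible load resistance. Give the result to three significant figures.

Output resistance R_th = R_A‖R_B = (98.1 × 9.47)/107.6 = 8.636 kΩ.
The fractional drop is R_th/(R_th + R_L); requiring this ≤ 0.0810 gives R_L ≥ R_th(1/0.0810 − 1) = 8.636 × 11.35 = 98.0 kΩ.

R_L(min) ≈ 98.0 kΩ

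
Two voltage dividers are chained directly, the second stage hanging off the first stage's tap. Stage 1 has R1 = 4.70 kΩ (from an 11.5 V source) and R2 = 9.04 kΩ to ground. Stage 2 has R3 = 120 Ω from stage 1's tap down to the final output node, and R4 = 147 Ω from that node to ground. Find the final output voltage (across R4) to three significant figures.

Stage 2 presents R3+R4 = 267.0 Ω as a load on stage 1's tap.
Stage 1's lower leg becomes R2‖(R3+R4) = 259.3 Ω, so V_mid = 11.5 × 259.3/4959 = 0.6014 V.
Stage 2 is itself unloaded: V_out = V_mid × R4/(R3+R4) = 0.6014 × 147/267.0 = 0.331 V.

V_out ≈ 0.331 V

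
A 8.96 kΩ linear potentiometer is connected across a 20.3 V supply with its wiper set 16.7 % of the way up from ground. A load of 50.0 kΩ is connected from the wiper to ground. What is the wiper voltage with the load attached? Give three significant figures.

V ≈ 3.31 V

The wiper splits the pot into (1−α)R = 7.464 kΩ above and αR = 1.496 kΩ below.
Lower section ‖ load = 1.453 kΩ.
V_wiper = 20.3 × 1.453/(7.464 + 1.453) = 3.31 V.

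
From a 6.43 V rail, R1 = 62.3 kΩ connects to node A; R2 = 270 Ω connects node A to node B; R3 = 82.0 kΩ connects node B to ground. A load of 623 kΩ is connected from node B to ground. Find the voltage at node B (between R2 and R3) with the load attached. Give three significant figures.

V ≈ 3.45 V

At node B, R3 is in parallel with the load: R3‖R_L = 72460 Ω.
Below node A the resistance is R2 + (R3‖R_L) = 72730 Ω, so V_A = 6.43 × 72730/135000 = 3.463 V.
Then V_B = V_A × (R3‖R_L)/(R2 + R3‖R_L) = 3.463 × 72460/72730 = 3.45 V.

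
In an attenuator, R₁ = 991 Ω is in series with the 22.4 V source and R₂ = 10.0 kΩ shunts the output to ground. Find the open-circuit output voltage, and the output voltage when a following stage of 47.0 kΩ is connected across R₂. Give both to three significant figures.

Unloaded: 20.4 V; loaded: 20.0 V

Open-circuit: V = 22.4 × 10000/(991 + 10000) = 20.4 V.
With the load, R₂ becomes R₂‖R_L = 8246 Ω, so V = 22.4 × 8246/9237 = 20.0 V.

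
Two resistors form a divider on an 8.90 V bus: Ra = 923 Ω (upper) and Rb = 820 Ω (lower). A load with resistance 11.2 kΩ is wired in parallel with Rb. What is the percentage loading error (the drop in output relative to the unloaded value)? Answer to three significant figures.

The divider's output (Thévenin) resistance is Ra‖Rb = 434.2 Ω.
Fractional drop under load = R_th/(R_th + R_L) = 434.2 / (434.2 + 11200) = 0.03732.
So the output falls by 3.73 %.

3.73 %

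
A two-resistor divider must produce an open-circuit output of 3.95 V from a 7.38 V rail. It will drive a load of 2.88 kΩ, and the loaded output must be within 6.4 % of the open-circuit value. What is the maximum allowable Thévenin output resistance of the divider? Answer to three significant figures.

R_th ≤ 197 Ω

Loading drop = R_th/(R_th + R_L) ≤ 0.0640, so R_th ≤ R_L · ε/(1−ε) = 2.88 kΩ × 0.0640/0.9360 = 197 Ω.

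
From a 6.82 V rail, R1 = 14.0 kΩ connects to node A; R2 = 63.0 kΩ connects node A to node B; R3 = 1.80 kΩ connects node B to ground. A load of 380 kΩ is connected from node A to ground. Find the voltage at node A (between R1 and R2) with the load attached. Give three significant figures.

Below node A the series string R2+R3 = 64.80 kΩ sits in parallel with the 380 kΩ load: 55.36 kΩ.
V_A = 6.82 × 55.36/(14.0 + 55.36) = 5.44 V.

V ≈ 5.44 V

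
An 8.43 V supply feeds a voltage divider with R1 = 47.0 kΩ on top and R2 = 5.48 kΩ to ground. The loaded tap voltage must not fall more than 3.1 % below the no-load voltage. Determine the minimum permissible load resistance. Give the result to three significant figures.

Output resistance R_th = R1‖R2 = (47.0 × 5.48)/52.48 = 4.908 kΩ.
The fractional drop is R_th/(R_th + R_L); requiring this ≤ 0.0310 gives R_L ≥ R_th(1/0.0310 − 1) = 4.908 × 31.26 = 153 kΩ.

R_L(min) ≈ 153 kΩ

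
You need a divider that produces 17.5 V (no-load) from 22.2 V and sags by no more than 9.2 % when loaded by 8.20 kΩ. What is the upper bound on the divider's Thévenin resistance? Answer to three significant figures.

R_th ≤ 831 Ω

Loading drop = R_th/(R_th + R_L) ≤ 0.0920, so R_th ≤ R_L · ε/(1−ε) = 8.20 kΩ × 0.0920/0.9080 = 831 Ω.
(Any R1, R2 with R2/(R1+R2) = 0.788 and R1‖R2 ≤ 831 Ω will meet the spec.)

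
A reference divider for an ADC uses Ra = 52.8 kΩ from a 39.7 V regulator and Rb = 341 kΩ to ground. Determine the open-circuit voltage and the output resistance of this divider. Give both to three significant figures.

V_th is the open-circuit tap voltage: 39.7 × 341/(52.8 + 341) = 34.4 V.
With the supply zeroed, Ra and Rb appear in parallel from the tap: R_th = Ra‖Rb = (52.8 × 341)/393.8 = 45.7 kΩ.

V_th = 34.4 V, R_th = 45.7 kΩ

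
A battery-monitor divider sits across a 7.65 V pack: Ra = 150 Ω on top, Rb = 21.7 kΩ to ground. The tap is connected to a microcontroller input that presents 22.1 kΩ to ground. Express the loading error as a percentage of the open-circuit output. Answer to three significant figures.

The divider's output (Thévenin) resistance is Ra‖Rb = 149.0 Ω.
Fractional drop under load = R_th/(R_th + R_L) = 149.0 / (149.0 + 22100) = 0.006696.
So the output falls by 0.670 %.

0.670 %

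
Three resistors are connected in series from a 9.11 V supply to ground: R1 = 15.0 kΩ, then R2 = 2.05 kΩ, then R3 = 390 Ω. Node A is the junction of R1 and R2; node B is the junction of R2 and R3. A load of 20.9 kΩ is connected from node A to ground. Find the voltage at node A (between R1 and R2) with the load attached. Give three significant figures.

V ≈ 1.16 V

Below node A the series string R2+R3 = 2440 Ω sits in parallel with the 20900 Ω load: 2185 Ω.
V_A = 9.11 × 2185/(15000 + 2185) = 1.16 V.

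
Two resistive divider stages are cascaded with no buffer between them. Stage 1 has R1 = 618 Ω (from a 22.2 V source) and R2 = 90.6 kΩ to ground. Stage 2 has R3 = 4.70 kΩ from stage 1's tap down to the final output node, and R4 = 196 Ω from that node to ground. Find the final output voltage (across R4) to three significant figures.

Stage 2 presents R3+R4 = 4896 Ω as a load on stage 1's tap.
Stage 1's lower leg becomes R2‖(R3+R4) = 4645 Ω, so V_mid = 22.2 × 4645/5263 = 19.59 V.
Stage 2 is itself unloaded: V_out = V_mid × R4/(R3+R4) = 19.59 × 196/4896 = 0.784 V.

V_out ≈ 0.784 V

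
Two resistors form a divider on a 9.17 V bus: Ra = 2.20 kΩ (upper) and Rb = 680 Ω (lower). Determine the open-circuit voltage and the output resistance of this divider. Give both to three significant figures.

V_th = 2.17 V, R_th = 519 Ω

V_th is the open-circuit tap voltage: 9.17 × 680/(2200 + 680) = 2.17 V.
With the supply zeroed, Ra and Rb appear in parallel from the tap: R_th = Ra‖Rb = (2200 × 680)/2880 = 519 Ω.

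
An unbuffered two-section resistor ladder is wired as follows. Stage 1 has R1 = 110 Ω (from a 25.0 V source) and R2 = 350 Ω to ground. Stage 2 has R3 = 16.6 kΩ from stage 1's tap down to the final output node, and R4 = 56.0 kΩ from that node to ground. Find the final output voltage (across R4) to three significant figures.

Stage 2 presents R3+R4 = 72600 Ω as a load on stage 1's tap.
Stage 1's lower leg becomes R2‖(R3+R4) = 348.3 Ω, so V_mid = 25.0 × 348.3/458.3 = 19.00 V.
Stage 2 is itself unloaded: V_out = V_mid × R4/(R3+R4) = 19.00 × 56000/72600 = 14.7 V.

V_out ≈ 14.7 V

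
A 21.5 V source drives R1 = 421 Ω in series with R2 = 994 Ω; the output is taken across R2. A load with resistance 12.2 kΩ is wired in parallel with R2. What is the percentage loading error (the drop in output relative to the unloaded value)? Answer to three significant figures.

The divider's output (Thévenin) resistance is R1‖R2 = 295.7 Ω.
Fractional drop under load = R_th/(R_th + R_L) = 295.7 / (295.7 + 12200) = 0.02367.
So the output falls by 2.37 %.

2.37 %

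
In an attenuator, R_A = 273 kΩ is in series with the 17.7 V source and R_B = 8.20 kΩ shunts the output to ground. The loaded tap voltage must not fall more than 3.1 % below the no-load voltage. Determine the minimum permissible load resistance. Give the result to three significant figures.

R_L(min) ≈ 249 kΩ

Output resistance R_th = R_A‖R_B = (273 × 8.20)/281.2 = 7.961 kΩ.
The fractional drop is R_th/(R_th + R_L); requiring this ≤ 0.0310 gives R_L ≥ R_th(1/0.0310 − 1) = 7.961 × 31.26 = 249 kΩ.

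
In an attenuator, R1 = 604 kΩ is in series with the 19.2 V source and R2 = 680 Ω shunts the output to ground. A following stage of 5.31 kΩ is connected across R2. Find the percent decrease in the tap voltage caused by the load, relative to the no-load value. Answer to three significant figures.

11.3 %

The divider's output (Thévenin) resistance is R1‖R2 = 679.2 Ω.
Fractional drop under load = R_th/(R_th + R_L) = 679.2 / (679.2 + 5310) = 0.1134.
So the output falls by 11.3 %.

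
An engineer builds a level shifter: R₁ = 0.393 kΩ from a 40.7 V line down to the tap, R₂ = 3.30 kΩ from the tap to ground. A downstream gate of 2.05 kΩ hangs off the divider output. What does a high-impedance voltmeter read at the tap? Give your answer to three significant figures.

The load sits in parallel with R₂: R₂‖R_L = (3300 × 2050) / (3300 + 2050) = 1264 Ω.
V_out = 40.7 × 1264 / (393 + 1264) = 40.7 × 1264/1657 = 31.0 V.

V_out ≈ 31.0 V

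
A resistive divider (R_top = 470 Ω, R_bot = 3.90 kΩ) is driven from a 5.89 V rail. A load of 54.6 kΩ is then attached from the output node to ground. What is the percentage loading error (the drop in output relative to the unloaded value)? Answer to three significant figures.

0.762 %

The divider's output (Thévenin) resistance is R_top‖R_bot = 419.5 Ω.
Fractional drop under load = R_th/(R_th + R_L) = 419.5 / (419.5 + 54600) = 0.007624.
So the output falls by 0.762 %.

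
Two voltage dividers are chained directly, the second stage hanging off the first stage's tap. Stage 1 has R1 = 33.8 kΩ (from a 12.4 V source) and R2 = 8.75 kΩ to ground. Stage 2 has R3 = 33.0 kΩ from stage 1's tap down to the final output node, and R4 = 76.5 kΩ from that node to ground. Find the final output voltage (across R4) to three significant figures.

Stage 2 presents R3+R4 = 109.5 kΩ as a load on stage 1's tap.
Stage 1's lower leg becomes R2‖(R3+R4) = 8.103 kΩ, so V_mid = 12.4 × 8.103/41.90 = 2.398 V.
Stage 2 is itself unloaded: V_out = V_mid × R4/(R3+R4) = 2.398 × 76.5/109.5 = 1.68 V.

V_out ≈ 1.68 V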